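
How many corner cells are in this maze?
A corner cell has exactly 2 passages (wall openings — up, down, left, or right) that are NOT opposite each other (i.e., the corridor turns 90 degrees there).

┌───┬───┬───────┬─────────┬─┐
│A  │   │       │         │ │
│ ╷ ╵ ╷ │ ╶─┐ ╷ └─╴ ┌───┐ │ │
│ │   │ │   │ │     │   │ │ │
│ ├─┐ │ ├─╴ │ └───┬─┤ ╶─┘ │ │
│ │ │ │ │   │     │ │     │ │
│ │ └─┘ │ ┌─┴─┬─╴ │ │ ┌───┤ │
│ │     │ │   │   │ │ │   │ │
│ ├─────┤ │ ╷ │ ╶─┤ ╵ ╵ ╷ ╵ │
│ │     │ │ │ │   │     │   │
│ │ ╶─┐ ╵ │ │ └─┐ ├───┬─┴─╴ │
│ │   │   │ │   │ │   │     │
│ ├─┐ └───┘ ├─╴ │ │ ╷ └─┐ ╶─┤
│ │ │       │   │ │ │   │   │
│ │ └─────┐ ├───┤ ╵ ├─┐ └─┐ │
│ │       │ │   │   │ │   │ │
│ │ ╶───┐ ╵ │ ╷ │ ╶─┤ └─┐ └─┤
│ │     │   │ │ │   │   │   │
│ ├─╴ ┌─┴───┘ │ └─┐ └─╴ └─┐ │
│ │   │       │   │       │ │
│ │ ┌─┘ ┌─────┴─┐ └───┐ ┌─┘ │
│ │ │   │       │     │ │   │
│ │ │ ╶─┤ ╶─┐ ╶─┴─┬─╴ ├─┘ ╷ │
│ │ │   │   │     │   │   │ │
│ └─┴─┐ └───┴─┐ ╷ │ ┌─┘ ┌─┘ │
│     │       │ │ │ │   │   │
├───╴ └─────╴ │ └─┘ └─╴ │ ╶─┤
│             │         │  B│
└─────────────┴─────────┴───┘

Counting corner cells (2 non-opposite passages):
Total corners: 95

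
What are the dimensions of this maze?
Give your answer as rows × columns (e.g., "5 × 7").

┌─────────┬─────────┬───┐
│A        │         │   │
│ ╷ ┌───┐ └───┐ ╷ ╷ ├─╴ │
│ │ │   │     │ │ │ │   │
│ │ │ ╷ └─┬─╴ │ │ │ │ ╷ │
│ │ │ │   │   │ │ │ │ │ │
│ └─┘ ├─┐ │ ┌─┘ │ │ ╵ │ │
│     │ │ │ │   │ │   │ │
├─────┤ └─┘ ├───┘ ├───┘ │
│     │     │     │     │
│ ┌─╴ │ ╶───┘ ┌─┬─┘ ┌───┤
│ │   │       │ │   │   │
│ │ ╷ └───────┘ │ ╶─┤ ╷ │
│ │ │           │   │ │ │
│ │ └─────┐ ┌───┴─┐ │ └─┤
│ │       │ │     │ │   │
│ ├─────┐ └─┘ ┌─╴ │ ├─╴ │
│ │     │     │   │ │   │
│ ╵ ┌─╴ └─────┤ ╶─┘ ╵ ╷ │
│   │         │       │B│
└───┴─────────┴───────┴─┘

Counting the maze dimensions:
Rows (vertical): 10
Columns (horizontal): 12
Dimensions: 10 × 12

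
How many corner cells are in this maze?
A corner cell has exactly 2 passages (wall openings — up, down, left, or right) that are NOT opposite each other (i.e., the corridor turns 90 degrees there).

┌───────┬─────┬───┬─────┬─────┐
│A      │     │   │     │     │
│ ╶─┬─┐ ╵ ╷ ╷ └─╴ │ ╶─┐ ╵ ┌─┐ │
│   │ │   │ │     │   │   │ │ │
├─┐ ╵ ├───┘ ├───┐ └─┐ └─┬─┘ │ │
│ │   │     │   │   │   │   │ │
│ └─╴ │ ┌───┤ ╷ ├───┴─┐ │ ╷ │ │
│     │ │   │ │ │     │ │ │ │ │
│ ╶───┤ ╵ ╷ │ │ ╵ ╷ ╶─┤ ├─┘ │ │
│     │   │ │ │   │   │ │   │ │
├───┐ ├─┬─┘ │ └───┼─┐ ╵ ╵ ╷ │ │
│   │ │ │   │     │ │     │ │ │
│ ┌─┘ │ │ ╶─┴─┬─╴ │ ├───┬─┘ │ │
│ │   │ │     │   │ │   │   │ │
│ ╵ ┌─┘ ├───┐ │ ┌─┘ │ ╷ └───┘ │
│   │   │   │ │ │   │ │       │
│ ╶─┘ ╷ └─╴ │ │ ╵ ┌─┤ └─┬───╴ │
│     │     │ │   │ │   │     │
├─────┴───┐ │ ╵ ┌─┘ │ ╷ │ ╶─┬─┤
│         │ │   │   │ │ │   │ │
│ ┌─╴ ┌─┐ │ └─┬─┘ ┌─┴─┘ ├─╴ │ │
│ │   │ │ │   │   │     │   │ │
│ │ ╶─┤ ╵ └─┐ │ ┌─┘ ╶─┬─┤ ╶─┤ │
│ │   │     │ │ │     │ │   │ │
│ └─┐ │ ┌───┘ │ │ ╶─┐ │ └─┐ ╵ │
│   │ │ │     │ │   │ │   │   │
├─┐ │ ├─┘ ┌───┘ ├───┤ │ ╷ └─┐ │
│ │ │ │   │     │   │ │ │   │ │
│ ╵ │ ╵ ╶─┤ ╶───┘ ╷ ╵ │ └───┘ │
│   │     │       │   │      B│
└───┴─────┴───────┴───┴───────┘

Counting corner cells (2 non-opposite passages):
Total corners: 116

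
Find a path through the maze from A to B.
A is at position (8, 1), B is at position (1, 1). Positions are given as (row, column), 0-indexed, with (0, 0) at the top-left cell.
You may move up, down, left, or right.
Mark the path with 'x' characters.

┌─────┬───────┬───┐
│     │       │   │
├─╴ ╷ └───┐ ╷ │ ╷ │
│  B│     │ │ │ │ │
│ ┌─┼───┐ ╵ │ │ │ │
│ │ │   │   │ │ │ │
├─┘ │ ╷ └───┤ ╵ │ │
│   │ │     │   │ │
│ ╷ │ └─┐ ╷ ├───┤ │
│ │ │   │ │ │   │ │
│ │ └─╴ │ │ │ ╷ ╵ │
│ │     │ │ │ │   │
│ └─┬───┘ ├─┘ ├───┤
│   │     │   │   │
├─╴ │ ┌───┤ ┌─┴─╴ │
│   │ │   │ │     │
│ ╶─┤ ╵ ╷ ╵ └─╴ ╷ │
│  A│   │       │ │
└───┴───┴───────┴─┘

Finding the shortest path from (8, 1) to (1, 1):
Path length: 63 steps
Directions: left → up → right → up → left → up → up → up → right → down → down → right → right → up → left → up → up → right → down → right → down → down → down → left → left → down → down → right → up → right → down → right → up → up → right → up → up → right → down → right → up → up → up → up → up → left → down → down → down → left → up → up → up → left → down → down → left → up → left → left → up → left → down

Solution:

┌─────┬───────┬───┐
│  x x│    x x│x x│
├─╴ ╷ └───┐ ╷ │ ╷ │
│  B│x x x│x│x│x│x│
│ ┌─┼───┐ ╵ │ │ │ │
│ │ │x x│x x│x│x│x│
├─┘ │ ╷ └───┤ ╵ │ │
│x x│x│x x  │x x│x│
│ ╷ │ └─┐ ╷ ├───┤ │
│x│x│x x│x│ │x x│x│
│ │ └─╴ │ │ │ ╷ ╵ │
│x│x x x│x│ │x│x x│
│ └─┬───┘ ├─┘ ├───┤
│x x│x x x│x x│   │
├─╴ │ ┌───┤ ┌─┴─╴ │
│x x│x│x x│x│     │
│ ╶─┤ ╵ ╷ ╵ └─╴ ╷ │
│x A│x x│x x    │ │
└───┴───┴───────┴─┘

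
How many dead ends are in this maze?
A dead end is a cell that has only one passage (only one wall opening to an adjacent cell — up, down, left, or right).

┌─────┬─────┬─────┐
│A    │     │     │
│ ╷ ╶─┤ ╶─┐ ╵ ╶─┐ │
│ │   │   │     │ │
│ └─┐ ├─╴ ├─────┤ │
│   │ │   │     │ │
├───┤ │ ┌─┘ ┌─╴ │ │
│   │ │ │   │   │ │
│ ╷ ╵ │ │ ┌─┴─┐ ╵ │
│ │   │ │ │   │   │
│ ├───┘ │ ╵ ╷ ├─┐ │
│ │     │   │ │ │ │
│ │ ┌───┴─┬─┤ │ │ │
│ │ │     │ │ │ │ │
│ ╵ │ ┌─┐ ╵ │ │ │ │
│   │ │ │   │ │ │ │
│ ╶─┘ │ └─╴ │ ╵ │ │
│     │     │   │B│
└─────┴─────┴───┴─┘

Checking each cell for number of passages:

Dead ends found at positions:
  (0, 2)
  (1, 7)
  (2, 1)
  (3, 6)
  (5, 7)
  (6, 5)
  (7, 3)
  (8, 8)
Total dead ends: 8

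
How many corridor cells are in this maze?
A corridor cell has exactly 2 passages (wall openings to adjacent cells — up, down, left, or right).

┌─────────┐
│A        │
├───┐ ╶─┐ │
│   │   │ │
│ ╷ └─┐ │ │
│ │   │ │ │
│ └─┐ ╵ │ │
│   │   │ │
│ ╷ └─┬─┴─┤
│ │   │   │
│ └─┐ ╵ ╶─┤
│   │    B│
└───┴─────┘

Counting cells with exactly 2 passages:
Total corridor cells: 22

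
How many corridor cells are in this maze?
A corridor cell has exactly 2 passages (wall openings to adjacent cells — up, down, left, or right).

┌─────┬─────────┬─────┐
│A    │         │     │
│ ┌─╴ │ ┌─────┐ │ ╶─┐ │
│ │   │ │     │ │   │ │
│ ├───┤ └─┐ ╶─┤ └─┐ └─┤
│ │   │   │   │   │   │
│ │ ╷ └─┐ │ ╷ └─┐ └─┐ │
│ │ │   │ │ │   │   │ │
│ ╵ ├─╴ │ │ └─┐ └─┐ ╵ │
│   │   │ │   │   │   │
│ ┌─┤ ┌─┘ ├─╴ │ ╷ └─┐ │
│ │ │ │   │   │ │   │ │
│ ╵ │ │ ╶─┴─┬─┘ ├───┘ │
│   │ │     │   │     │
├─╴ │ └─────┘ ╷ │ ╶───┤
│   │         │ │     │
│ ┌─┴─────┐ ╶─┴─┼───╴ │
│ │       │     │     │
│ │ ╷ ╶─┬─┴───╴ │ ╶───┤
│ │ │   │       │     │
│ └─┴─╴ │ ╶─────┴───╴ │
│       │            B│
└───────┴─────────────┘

Counting cells with exactly 2 passages:
Total corridor cells: 101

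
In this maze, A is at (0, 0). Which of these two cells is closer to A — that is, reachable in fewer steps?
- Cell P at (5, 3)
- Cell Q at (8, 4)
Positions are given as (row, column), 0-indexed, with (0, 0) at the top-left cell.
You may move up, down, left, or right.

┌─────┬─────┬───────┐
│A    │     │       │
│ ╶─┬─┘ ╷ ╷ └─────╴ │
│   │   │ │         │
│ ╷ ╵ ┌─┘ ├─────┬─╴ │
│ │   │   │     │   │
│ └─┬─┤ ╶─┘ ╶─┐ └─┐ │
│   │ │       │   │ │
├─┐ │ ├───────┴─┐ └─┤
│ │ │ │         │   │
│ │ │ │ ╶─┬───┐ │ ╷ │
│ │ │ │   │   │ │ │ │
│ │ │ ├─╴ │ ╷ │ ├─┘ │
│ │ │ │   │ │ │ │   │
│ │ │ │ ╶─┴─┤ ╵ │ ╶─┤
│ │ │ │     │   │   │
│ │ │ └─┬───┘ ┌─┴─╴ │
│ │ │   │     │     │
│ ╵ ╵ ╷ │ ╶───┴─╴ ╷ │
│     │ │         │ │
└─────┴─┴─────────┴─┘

Shortest path A → P at (5, 3): 46 steps
Shortest path A → Q at (8, 4): 34 steps

Q is closer (34 steps vs 46 steps).

Path to P:

┌─────┬─────┬───────┐
│A    │↱ ↓  │       │
│ ╶─┬─┘ ╷ ╷ └─────╴ │
│↳ ↓│↱ ↑│↓│         │
│ ╷ ╵ ┌─┘ ├─────┬─╴ │
│ │↳ ↑│↓ ↲│↱ → ↓│   │
│ └─┬─┤ ╶─┘ ╶─┐ └─┐ │
│   │ │↳ → ↑  │↳ ↓│ │
├─┐ │ ├───────┴─┐ └─┤
│ │ │ │↓ ← ← ← ↰│↳ ↓│
│ │ │ │ ╶─┬───┐ │ ╷ │
│ │ │ │P  │   │↑│ │↓│
│ │ │ ├─╴ │ ╷ │ ├─┘ │
│ │ │ │   │ │ │↑│↓ ↲│
│ │ │ │ ╶─┴─┤ ╵ │ ╶─┤
│ │ │ │     │↱ ↑│↳ ↓│
│ │ │ └─┬───┘ ┌─┴─╴ │
│ │ │   │↱ → ↑│  ↓ ↲│
│ ╵ ╵ ╷ │ ╶───┴─╴ ╷ │
│     │ │↑ ← ← ← ↲│ │
└─────┴─┴─────────┴─┘

Path to Q:

┌─────┬─────┬───────┐
│A    │↱ ↓  │       │
│ ╶─┬─┘ ╷ ╷ └─────╴ │
│↳ ↓│↱ ↑│↓│         │
│ ╷ ╵ ┌─┘ ├─────┬─╴ │
│ │↳ ↑│↓ ↲│↱ → ↓│   │
│ └─┬─┤ ╶─┘ ╶─┐ └─┐ │
│   │ │↳ → ↑  │↳ ↓│ │
├─┐ │ ├───────┴─┐ └─┤
│ │ │ │         │↳ ↓│
│ │ │ │ ╶─┬───┐ │ ╷ │
│ │ │ │   │   │ │ │↓│
│ │ │ ├─╴ │ ╷ │ ├─┘ │
│ │ │ │   │ │ │ │↓ ↲│
│ │ │ │ ╶─┴─┤ ╵ │ ╶─┤
│ │ │ │     │   │↳ ↓│
│ │ │ └─┬───┘ ┌─┴─╴ │
│ │ │   │Q    │  ↓ ↲│
│ ╵ ╵ ╷ │ ╶───┴─╴ ╷ │
│     │ │↑ ← ← ← ↲│ │
└─────┴─┴─────────┴─┘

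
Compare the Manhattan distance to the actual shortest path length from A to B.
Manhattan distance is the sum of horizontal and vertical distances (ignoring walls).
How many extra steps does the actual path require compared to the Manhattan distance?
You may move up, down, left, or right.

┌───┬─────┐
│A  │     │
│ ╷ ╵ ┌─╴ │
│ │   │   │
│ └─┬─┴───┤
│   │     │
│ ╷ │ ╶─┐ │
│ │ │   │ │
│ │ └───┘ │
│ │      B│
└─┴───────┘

Manhattan distance: |4 - 0| + |4 - 0| = 8
Actual path length: 8
Extra steps: 8 - 8 = 0

Solution:

┌───┬─────┐
│A  │     │
│ ╷ ╵ ┌─╴ │
│↓│   │   │
│ └─┬─┴───┤
│↳ ↓│     │
│ ╷ │ ╶─┐ │
│ │↓│   │ │
│ │ └───┘ │
│ │↳ → → B│
└─┴───────┘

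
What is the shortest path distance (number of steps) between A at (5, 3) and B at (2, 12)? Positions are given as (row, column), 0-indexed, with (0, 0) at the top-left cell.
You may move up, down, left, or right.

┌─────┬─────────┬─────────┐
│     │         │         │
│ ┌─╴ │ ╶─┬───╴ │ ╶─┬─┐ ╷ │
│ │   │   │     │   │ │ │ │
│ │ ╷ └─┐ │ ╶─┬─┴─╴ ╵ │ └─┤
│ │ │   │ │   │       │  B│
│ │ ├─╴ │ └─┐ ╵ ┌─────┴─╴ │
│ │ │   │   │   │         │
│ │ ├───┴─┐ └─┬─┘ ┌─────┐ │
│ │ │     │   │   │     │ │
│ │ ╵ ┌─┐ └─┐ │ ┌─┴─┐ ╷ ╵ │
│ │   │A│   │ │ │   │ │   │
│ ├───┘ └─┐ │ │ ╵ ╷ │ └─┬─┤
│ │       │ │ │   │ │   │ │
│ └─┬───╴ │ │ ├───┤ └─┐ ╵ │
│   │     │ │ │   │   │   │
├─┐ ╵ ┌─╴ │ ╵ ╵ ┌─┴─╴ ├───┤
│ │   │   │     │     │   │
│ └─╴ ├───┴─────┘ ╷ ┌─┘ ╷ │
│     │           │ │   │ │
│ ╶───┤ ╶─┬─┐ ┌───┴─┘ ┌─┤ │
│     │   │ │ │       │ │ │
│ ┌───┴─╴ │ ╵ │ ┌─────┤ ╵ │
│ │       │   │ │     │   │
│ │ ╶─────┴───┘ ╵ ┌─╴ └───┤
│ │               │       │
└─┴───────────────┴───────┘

Finding path from (5, 3) to (2, 12):
Path: (5,3) → (6,3) → (6,4) → (7,4) → (7,3) → (7,2) → (8,2) → (8,1) → (7,1) → (7,0) → (6,0) → (5,0) → (4,0) → (3,0) → (2,0) → (1,0) → (0,0) → (0,1) → (0,2) → (1,2) → (1,1) → (2,1) → (3,1) → (4,1) → (5,1) → (5,2) → (4,2) → (4,3) → (4,4) → (5,4) → (5,5) → (6,5) → (7,5) → (8,5) → (8,6) → (7,6) → (6,6) → (5,6) → (4,6) → (4,5) → (3,5) → (3,4) → (2,4) → (1,4) → (1,3) → (0,3) → (0,4) → (0,5) → (0,6) → (0,7) → (1,7) → (1,6) → (1,5) → (2,5) → (2,6) → (3,6) → (3,7) → (2,7) → (2,8) → (2,9) → (1,9) → (1,8) → (0,8) → (0,9) → (0,10) → (0,11) → (1,11) → (2,11) → (2,12)
Distance: 68 steps

Solution:

┌─────┬─────────┬─────────┐
│↱ → ↓│↱ → → → ↓│↱ → → ↓  │
│ ┌─╴ │ ╶─┬───╴ │ ╶─┬─┐ ╷ │
│↑│↓ ↲│↑ ↰│↓ ← ↲│↑ ↰│ │↓│ │
│ │ ╷ └─┐ │ ╶─┬─┴─╴ ╵ │ └─┤
│↑│↓│   │↑│↳ ↓│↱ → ↑  │↳ B│
│ │ ├─╴ │ └─┐ ╵ ┌─────┴─╴ │
│↑│↓│   │↑ ↰│↳ ↑│         │
│ │ ├───┴─┐ └─┬─┘ ┌─────┐ │
│↑│↓│↱ → ↓│↑ ↰│   │     │ │
│ │ ╵ ┌─┐ └─┐ │ ┌─┴─┐ ╷ ╵ │
│↑│↳ ↑│A│↳ ↓│↑│ │   │ │   │
│ ├───┘ └─┐ │ │ ╵ ╷ │ └─┬─┤
│↑│    ↳ ↓│↓│↑│   │ │   │ │
│ └─┬───╴ │ │ ├───┤ └─┐ ╵ │
│↑ ↰│↓ ← ↲│↓│↑│   │   │   │
├─┐ ╵ ┌─╴ │ ╵ ╵ ┌─┴─╴ ├───┤
│ │↑ ↲│   │↳ ↑  │     │   │
│ └─╴ ├───┴─────┘ ╷ ┌─┘ ╷ │
│     │           │ │   │ │
│ ╶───┤ ╶─┬─┐ ┌───┴─┘ ┌─┤ │
│     │   │ │ │       │ │ │
│ ┌───┴─╴ │ ╵ │ ┌─────┤ ╵ │
│ │       │   │ │     │   │
│ │ ╶─────┴───┘ ╵ ┌─╴ └───┤
│ │               │       │
└─┴───────────────┴───────┘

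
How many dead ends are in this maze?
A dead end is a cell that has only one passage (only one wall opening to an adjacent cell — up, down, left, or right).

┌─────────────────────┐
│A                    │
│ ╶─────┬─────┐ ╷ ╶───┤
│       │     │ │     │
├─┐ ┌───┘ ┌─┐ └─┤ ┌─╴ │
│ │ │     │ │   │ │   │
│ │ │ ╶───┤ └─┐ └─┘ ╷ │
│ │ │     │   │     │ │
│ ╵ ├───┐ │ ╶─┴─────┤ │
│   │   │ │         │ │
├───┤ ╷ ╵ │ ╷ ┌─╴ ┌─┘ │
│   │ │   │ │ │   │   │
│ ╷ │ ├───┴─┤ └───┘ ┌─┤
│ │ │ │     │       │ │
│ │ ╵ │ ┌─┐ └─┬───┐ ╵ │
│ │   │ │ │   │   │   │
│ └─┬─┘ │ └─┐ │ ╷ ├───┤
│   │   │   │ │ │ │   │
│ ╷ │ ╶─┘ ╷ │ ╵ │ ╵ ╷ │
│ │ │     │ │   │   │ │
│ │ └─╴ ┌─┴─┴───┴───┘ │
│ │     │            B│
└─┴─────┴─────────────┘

Checking each cell for number of passages:

Dead ends found at positions:
  (0, 10)
  (1, 3)
  (1, 7)
  (2, 0)
  (2, 5)
  (2, 8)
  (3, 6)
  (4, 9)
  (5, 5)
  (5, 7)
  (6, 10)
  (7, 4)
  (9, 5)
  (10, 0)
  (10, 4)
Total dead ends: 15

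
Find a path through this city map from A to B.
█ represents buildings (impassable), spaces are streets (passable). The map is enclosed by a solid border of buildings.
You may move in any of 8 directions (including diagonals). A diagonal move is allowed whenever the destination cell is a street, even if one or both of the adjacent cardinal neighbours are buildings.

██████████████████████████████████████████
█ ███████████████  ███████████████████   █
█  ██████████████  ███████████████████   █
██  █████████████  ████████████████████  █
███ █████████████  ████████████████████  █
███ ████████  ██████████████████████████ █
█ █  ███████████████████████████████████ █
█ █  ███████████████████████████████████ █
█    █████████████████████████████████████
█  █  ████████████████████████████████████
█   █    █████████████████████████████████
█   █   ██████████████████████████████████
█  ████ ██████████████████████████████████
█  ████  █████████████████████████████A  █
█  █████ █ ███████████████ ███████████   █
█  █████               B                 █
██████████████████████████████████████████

Finding the shortest path from A to B:
Movement: 8-directional
Path length: 16 steps
Directions: down → down-left → left → left → left → left → left → left → left → left → left → left → left → left → left → left

Solution:

██████████████████████████████████████████
█ ███████████████  ███████████████████   █
█  ██████████████  ███████████████████   █
██  █████████████  ████████████████████  █
███ █████████████  ████████████████████  █
███ ████████  ██████████████████████████ █
█ █  ███████████████████████████████████ █
█ █  ███████████████████████████████████ █
█    █████████████████████████████████████
█  █  ████████████████████████████████████
█   █    █████████████████████████████████
█   █   ██████████████████████████████████
█  ████ ██████████████████████████████████
█  ████  █████████████████████████████A  █
█  █████ █ ███████████████ ███████████↙  █
█  █████               B←←←←←←←←←←←←←←   █
██████████████████████████████████████████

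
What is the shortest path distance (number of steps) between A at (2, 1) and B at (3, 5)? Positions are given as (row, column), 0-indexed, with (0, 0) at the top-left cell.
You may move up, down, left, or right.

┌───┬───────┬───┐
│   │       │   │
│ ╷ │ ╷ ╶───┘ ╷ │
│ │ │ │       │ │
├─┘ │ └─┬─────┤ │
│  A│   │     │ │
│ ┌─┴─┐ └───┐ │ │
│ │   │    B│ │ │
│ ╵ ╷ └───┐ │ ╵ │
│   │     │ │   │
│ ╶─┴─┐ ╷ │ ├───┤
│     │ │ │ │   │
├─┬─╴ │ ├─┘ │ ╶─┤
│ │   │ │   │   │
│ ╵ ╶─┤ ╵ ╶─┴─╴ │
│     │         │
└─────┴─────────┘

Finding path from (2, 1) to (3, 5):
Path: (2,1) → (2,0) → (3,0) → (4,0) → (4,1) → (3,1) → (3,2) → (4,2) → (4,3) → (5,3) → (6,3) → (7,3) → (7,4) → (6,4) → (6,5) → (5,5) → (4,5) → (3,5)
Distance: 17 steps

Solution:

┌───┬───────┬───┐
│   │       │   │
│ ╷ │ ╷ ╶───┘ ╷ │
│ │ │ │       │ │
├─┘ │ └─┬─────┤ │
│↓ A│   │     │ │
│ ┌─┴─┐ └───┐ │ │
│↓│↱ ↓│    B│ │ │
│ ╵ ╷ └───┐ │ ╵ │
│↳ ↑│↳ ↓  │↑│   │
│ ╶─┴─┐ ╷ │ ├───┤
│     │↓│ │↑│   │
├─┬─╴ │ ├─┘ │ ╶─┤
│ │   │↓│↱ ↑│   │
│ ╵ ╶─┤ ╵ ╶─┴─╴ │
│     │↳ ↑      │
└─────┴─────────┘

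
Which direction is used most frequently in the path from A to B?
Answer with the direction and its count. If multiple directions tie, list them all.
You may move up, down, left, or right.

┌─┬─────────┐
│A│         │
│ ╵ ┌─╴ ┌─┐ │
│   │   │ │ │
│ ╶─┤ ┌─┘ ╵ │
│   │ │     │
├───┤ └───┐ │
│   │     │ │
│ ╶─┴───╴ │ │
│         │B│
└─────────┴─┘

Directions: down, right, up, right, right, right, right, down, down, down, down
Counts: {'down': 5, 'right': 5, 'up': 1}
Most common: down and right (tied at 5 times each)

Solution:

┌─┬─────────┐
│A│↱ → → → ↓│
│ ╵ ┌─╴ ┌─┐ │
│↳ ↑│   │ │↓│
│ ╶─┤ ┌─┘ ╵ │
│   │ │    ↓│
├───┤ └───┐ │
│   │     │↓│
│ ╶─┴───╴ │ │
│         │B│
└─────────┴─┘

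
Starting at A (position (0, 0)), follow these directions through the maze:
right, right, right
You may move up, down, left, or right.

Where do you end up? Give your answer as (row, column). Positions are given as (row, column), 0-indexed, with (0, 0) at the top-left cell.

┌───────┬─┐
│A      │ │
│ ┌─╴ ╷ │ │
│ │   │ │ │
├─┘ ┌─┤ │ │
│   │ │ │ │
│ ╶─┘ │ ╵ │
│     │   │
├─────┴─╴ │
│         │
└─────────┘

Following directions step by step:
Start: (0, 0)
  right: (0, 0) → (0, 1)
  right: (0, 1) → (0, 2)
  right: (0, 2) → (0, 3)
Final position: (0, 3)

Path taken:

┌───────┬─┐
│A → → B│ │
│ ┌─╴ ╷ │ │
│ │   │ │ │
├─┘ ┌─┤ │ │
│   │ │ │ │
│ ╶─┘ │ ╵ │
│     │   │
├─────┴─╴ │
│         │
└─────────┘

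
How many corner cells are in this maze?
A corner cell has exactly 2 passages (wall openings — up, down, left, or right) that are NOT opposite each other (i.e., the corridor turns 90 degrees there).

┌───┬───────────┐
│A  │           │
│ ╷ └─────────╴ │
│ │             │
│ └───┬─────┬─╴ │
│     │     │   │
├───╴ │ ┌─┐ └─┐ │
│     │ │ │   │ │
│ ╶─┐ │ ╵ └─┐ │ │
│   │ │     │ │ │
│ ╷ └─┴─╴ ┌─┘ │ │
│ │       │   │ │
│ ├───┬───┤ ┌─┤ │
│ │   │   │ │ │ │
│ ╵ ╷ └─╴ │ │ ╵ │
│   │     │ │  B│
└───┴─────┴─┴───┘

Counting corner cells (2 non-opposite passages):
Total corners: 26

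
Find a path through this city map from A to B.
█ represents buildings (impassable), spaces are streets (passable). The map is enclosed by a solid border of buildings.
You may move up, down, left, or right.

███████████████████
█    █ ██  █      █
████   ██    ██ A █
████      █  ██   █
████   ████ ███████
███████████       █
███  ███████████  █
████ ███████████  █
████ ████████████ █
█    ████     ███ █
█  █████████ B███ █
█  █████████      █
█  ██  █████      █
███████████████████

Finding the shortest path from A to B:
Movement: cardinal only
Path length: 27 steps
Directions: up → left → left → left → left → down → down → left → down → down → right → right → right → right → right → down → down → right → down → down → down → down → left → left → left → left → up

Solution:

███████████████████
█    █ ██  █↓←←←↰ █
████   ██   ↓██ A █
████      █↓↲██   █
████   ████↓███████
███████████↳→→→→↓ █
███  ███████████↓ █
████ ███████████↳↓█
████ ████████████↓█
█    ████     ███↓█
█  █████████ B███↓█
█  █████████ ↑←←←↲█
█  ██  █████      █
███████████████████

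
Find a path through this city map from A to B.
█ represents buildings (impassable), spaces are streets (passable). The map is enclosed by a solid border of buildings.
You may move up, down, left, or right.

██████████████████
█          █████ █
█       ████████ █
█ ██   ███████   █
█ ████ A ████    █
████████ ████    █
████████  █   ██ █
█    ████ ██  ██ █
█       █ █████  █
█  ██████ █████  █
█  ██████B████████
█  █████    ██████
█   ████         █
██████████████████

Finding the shortest path from A to B:
Movement: cardinal only
Path length: 8 steps
Directions: right → down → down → right → down → down → down → down

Solution:

██████████████████
█          █████ █
█       ████████ █
█ ██   ███████   █
█ ████ A↓████    █
████████↓████    █
████████↳↓█   ██ █
█    ████↓██  ██ █
█       █↓█████  █
█  ██████↓█████  █
█  ██████B████████
█  █████    ██████
█   ████         █
██████████████████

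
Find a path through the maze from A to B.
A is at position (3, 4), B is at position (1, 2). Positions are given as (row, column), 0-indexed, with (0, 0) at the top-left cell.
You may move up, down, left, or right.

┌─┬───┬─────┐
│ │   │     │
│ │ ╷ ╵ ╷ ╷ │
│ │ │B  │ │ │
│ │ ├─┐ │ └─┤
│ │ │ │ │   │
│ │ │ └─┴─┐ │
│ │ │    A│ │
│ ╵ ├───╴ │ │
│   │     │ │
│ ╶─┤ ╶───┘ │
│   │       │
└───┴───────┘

Finding the shortest path from (3, 4) to (1, 2):
Path length: 16 steps
Directions: down → left → left → down → right → right → right → up → up → up → left → up → up → left → down → left

Solution:

┌─┬───┬─────┐
│ │   │↓ ↰  │
│ │ ╷ ╵ ╷ ╷ │
│ │ │B ↲│↑│ │
│ │ ├─┐ │ └─┤
│ │ │ │ │↑ ↰│
│ │ │ └─┴─┐ │
│ │ │    A│↑│
│ ╵ ├───╴ │ │
│   │↓ ← ↲│↑│
│ ╶─┤ ╶───┘ │
│   │↳ → → ↑│
└───┴───────┘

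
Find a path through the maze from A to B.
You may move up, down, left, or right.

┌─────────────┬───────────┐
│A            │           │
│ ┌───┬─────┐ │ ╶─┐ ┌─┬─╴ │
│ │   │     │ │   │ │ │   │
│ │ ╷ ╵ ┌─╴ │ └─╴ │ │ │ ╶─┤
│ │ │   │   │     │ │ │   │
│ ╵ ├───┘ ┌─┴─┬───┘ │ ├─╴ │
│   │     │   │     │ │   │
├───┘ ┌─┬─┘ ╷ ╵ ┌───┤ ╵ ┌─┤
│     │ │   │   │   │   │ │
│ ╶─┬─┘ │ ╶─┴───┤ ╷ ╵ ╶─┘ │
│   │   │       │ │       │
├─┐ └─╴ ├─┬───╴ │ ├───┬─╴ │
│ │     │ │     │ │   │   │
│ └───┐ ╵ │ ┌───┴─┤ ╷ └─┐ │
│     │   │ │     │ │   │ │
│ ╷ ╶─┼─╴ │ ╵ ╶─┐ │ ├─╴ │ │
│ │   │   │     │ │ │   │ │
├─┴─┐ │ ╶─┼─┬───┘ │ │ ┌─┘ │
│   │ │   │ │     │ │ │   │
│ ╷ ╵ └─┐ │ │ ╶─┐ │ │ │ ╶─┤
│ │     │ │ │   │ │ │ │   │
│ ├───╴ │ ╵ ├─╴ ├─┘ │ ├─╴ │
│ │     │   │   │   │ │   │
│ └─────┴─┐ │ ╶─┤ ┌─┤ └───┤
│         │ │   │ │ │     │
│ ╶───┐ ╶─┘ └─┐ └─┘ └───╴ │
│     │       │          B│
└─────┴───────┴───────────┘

Finding the shortest path through the maze:
Path length: 55 steps
Directions: right → right → right → right → right → right → down → down → right → right → up → left → up → right → right → down → down → down → left → left → down → left → up → left → down → left → down → right → right → right → down → left → left → down → down → right → up → right → right → down → down → left → left → down → right → down → left → down → right → down → right → right → right → right → right

Solution:

┌─────────────┬───────────┐
│A → → → → → ↓│↱ → ↓      │
│ ┌───┬─────┐ │ ╶─┐ ┌─┬─╴ │
│ │   │     │↓│↑ ↰│↓│ │   │
│ │ ╷ ╵ ┌─╴ │ └─╴ │ │ │ ╶─┤
│ │ │   │   │↳ → ↑│↓│ │   │
│ ╵ ├───┘ ┌─┴─┬───┘ │ ├─╴ │
│   │     │↓ ↰│↓ ← ↲│ │   │
├───┘ ┌─┬─┘ ╷ ╵ ┌───┤ ╵ ┌─┤
│     │ │↓ ↲│↑ ↲│   │   │ │
│ ╶─┬─┘ │ ╶─┴───┤ ╷ ╵ ╶─┘ │
│   │   │↳ → → ↓│ │       │
├─┐ └─╴ ├─┬───╴ │ ├───┬─╴ │
│ │     │ │↓ ← ↲│ │   │   │
│ └───┐ ╵ │ ┌───┴─┤ ╷ └─┐ │
│     │   │↓│↱ → ↓│ │   │ │
│ ╷ ╶─┼─╴ │ ╵ ╶─┐ │ ├─╴ │ │
│ │   │   │↳ ↑  │↓│ │   │ │
├─┴─┐ │ ╶─┼─┬───┘ │ │ ┌─┘ │
│   │ │   │ │↓ ← ↲│ │ │   │
│ ╷ ╵ └─┐ │ │ ╶─┐ │ │ │ ╶─┤
│ │     │ │ │↳ ↓│ │ │ │   │
│ ├───╴ │ ╵ ├─╴ ├─┘ │ ├─╴ │
│ │     │   │↓ ↲│   │ │   │
│ └─────┴─┐ │ ╶─┤ ┌─┤ └───┤
│         │ │↳ ↓│ │ │     │
│ ╶───┐ ╶─┘ └─┐ └─┘ └───╴ │
│     │       │↳ → → → → B│
└─────┴───────┴───────────┘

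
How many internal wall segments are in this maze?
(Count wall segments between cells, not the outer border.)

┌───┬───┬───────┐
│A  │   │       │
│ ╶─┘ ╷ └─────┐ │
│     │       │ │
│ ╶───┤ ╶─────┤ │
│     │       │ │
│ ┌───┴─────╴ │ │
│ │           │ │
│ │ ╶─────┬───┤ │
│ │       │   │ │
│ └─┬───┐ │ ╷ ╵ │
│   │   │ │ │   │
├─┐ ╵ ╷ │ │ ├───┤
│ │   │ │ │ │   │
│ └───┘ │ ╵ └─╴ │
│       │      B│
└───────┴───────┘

Counting internal wall segments:
Total internal walls: 49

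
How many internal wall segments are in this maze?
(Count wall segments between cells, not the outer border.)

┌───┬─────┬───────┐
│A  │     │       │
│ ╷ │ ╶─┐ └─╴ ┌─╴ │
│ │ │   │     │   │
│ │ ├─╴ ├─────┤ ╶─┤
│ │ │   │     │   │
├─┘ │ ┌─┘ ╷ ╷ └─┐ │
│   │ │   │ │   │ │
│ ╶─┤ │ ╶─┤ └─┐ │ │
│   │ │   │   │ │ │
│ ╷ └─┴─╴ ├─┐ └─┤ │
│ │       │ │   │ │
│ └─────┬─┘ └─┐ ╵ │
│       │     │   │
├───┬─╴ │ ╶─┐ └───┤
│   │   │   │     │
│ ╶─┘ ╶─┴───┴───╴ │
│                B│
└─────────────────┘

Counting internal wall segments:
Total internal walls: 64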